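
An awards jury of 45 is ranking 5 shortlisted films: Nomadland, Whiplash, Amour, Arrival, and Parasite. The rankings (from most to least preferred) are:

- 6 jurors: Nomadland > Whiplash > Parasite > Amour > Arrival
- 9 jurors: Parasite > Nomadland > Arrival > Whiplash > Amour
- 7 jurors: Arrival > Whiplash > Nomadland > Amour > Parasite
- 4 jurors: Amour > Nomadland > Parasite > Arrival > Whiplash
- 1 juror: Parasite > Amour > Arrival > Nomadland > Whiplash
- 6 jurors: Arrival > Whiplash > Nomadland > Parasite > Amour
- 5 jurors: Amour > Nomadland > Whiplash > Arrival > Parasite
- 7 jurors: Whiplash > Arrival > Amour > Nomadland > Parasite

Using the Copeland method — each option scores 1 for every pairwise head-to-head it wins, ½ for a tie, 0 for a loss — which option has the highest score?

Nomadland: beats Whiplash, Amour, Arrival, and Parasite → score 4.
Whiplash: beats Amour and Parasite; loses to Nomadland and Arrival → score 2.
Amour: beats Parasite; loses to Nomadland, Whiplash, and Arrival → score 1.
Arrival: beats Whiplash, Amour, and Parasite; loses to Nomadland → score 3.
Parasite: loses to Nomadland, Whiplash, Amour, and Arrival → score 0.
Nomadland has the best pairwise record.

Nomadland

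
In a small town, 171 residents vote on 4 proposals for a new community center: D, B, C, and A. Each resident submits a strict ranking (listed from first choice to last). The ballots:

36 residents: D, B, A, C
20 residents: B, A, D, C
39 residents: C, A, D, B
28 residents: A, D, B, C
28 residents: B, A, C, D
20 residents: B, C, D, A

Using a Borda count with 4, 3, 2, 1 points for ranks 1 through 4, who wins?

B

D: 36·4 + 20·2 + 39·2 + 28·3 + 28·1 + 20·2 = 414
B: 36·3 + 20·4 + 39·1 + 28·2 + 28·4 + 20·4 = 475
C: 36·1 + 20·1 + 39·4 + 28·1 + 28·2 + 20·3 = 356
A: 36·2 + 20·3 + 39·3 + 28·4 + 28·3 + 20·1 = 465
B has the highest Borda score (475).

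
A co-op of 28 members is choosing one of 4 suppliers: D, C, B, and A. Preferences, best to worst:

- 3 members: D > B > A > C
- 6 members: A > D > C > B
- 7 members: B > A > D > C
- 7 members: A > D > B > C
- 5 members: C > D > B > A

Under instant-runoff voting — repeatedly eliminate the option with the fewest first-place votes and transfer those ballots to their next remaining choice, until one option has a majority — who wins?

Round 1: D 3, C 5, B 7, A 13. Eliminate D.
Round 2: C 5, B 10, A 13. Eliminate C.
Round 3: B 15, A 13. B has a majority.

B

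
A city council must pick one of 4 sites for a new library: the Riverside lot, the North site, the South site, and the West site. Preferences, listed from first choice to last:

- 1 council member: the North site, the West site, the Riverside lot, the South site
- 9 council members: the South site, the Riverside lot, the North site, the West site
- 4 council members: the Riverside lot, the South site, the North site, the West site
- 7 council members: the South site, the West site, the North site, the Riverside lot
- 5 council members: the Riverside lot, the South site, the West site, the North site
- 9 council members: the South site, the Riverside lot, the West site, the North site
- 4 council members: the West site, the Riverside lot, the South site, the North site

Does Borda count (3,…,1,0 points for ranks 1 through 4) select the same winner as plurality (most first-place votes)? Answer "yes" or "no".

Borda — scores: the Riverside lot 72, the North site 23, the South site 97, the West site 42. Winner: the South site.
Plurality — first-place votes: the Riverside lot 9, the North site 1, the South site 25, the West site 4. Winner: the South site.
The two methods agree.

yes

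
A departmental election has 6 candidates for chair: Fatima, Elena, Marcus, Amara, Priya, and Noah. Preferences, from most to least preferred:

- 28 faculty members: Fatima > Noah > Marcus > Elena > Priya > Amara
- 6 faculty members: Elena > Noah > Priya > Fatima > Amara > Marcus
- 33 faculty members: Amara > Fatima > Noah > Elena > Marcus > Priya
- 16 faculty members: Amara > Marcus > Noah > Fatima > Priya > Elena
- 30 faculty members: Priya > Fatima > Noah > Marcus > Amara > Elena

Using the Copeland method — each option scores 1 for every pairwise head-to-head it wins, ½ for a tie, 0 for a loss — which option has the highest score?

Fatima: beats Elena, Marcus, Amara, Priya, and Noah → score 5.
Elena: beats Priya; loses to Fatima, Marcus, Amara, and Noah → score 1.
Marcus: beats Elena, Amara, and Priya; loses to Fatima and Noah → score 3.
Amara: beats Elena; loses to Fatima, Marcus, Priya, and Noah → score 1.
Priya: beats Amara; loses to Fatima, Elena, Marcus, and Noah → score 1.
Noah: beats Elena, Marcus, Amara, and Priya; loses to Fatima → score 4.
Fatima has the best pairwise record.

Fatima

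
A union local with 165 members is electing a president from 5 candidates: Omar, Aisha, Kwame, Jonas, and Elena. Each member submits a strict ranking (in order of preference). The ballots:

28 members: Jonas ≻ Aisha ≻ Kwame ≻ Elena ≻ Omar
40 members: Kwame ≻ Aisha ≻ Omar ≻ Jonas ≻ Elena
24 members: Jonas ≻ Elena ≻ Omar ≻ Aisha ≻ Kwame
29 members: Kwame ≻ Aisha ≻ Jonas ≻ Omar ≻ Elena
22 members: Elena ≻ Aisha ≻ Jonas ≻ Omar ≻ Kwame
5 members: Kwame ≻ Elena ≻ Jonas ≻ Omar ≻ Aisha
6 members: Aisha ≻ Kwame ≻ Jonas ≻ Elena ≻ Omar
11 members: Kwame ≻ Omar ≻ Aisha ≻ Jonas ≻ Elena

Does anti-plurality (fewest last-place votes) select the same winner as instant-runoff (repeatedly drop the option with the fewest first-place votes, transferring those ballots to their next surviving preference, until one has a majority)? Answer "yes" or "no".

Anti-plurality — last-place votes: Omar 34, Aisha 5, Kwame 46, Jonas 0, Elena 80. Winner: Jonas.
Instant-runoff — R1 Omar 0, Aisha 6, Kwame 85, Jonas 52, Elena 22 (Kwame winner). Winner: Kwame.
The two methods disagree.

no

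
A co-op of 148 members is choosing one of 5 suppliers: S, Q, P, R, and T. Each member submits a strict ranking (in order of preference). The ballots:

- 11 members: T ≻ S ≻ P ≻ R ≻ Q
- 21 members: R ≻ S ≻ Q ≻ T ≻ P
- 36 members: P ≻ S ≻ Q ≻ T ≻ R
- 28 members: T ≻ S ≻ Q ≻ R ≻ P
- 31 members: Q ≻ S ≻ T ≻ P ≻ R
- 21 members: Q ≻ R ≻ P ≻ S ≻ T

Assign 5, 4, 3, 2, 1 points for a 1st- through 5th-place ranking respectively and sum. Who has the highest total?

S

S: 11·4 + 21·4 + 36·4 + 28·4 + 31·4 + 21·2 = 550
Q: 11·1 + 21·3 + 36·3 + 28·3 + 31·5 + 21·5 = 526
P: 11·3 + 21·1 + 36·5 + 28·1 + 31·2 + 21·3 = 387
R: 11·2 + 21·5 + 36·1 + 28·2 + 31·1 + 21·4 = 334
T: 11·5 + 21·2 + 36·2 + 28·5 + 31·3 + 21·1 = 423
S has the highest Borda score (550).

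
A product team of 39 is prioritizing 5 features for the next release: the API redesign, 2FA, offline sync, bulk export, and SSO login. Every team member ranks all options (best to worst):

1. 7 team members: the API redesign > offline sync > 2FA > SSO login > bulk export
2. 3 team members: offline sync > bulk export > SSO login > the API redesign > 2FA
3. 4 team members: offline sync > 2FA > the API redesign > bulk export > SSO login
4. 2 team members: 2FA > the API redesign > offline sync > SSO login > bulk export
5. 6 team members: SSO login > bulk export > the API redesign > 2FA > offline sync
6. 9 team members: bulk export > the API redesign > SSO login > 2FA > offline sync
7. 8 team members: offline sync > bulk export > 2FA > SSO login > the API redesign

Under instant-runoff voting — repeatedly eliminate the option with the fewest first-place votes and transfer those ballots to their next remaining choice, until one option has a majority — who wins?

offline sync

Round 1: the API redesign 7, 2FA 2, offline sync 15, bulk export 9, SSO login 6. Eliminate 2FA.
Round 2: the API redesign 9, offline sync 15, bulk export 9, SSO login 6. Eliminate SSO login.
Round 3: the API redesign 9, offline sync 15, bulk export 15. Eliminate the API redesign.
Round 4: offline sync 24, bulk export 15. Offline sync has a majority.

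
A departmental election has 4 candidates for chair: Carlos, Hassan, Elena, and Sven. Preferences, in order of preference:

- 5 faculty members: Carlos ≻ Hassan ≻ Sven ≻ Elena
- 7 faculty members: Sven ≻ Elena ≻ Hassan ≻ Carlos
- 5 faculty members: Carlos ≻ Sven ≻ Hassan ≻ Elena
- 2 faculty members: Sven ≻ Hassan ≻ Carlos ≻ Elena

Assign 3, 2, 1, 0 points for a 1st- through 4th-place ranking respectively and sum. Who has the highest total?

Sven

Carlos: 5·3 + 7·0 + 5·3 + 2·1 = 32
Hassan: 5·2 + 7·1 + 5·1 + 2·2 = 26
Elena: 5·0 + 7·2 + 5·0 + 2·0 = 14
Sven: 5·1 + 7·3 + 5·2 + 2·3 = 42
Sven has the highest Borda score (42).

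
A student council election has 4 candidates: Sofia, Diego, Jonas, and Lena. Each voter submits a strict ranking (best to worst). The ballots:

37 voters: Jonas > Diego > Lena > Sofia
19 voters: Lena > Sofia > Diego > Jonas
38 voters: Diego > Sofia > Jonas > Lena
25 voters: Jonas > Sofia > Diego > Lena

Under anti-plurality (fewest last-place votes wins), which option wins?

Last-place votes: Sofia 37, Diego 0, Jonas 19, Lena 63.
Diego is ranked last by the fewest voters, so Diego wins.

Diego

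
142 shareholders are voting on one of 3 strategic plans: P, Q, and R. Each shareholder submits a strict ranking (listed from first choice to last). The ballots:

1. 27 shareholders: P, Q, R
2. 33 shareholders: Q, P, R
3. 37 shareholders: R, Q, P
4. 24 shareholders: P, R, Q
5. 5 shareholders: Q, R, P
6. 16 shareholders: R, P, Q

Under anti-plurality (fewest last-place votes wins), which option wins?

Last-place votes: P 42, Q 40, R 60.
Q is ranked last by the fewest voters, so Q wins.

Q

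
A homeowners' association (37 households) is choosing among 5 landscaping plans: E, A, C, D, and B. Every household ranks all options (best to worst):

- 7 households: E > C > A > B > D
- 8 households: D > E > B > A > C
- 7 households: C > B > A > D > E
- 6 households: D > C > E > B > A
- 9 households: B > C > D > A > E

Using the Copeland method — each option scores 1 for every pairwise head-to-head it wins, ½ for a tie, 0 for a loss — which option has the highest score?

C

E: beats A and B; loses to C and D → score 2.
A: loses to E, C, D, and B → score 0.
C: beats E, A, D, and B → score 4.
D: beats E and A; loses to C and B → score 2.
B: beats A and D; loses to E and C → score 2.
C has the best pairwise record.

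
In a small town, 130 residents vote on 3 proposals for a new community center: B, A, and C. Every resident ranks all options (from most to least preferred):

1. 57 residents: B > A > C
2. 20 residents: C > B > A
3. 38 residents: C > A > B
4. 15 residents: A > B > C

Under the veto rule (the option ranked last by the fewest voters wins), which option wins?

A

Last-place votes: B 38, A 20, C 72.
A is ranked last by the fewest voters, so A wins.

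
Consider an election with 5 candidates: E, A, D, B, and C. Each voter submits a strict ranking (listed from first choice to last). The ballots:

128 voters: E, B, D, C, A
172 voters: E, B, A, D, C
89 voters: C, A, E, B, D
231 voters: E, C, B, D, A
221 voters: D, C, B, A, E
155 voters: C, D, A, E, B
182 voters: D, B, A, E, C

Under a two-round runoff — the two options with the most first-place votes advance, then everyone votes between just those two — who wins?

E

Round 1 first-place votes: E 531, A 0, D 403, B 0, C 244.
E and D advance.
Runoff: E is preferred to D by 620 voters; D by 558.
E wins the runoff.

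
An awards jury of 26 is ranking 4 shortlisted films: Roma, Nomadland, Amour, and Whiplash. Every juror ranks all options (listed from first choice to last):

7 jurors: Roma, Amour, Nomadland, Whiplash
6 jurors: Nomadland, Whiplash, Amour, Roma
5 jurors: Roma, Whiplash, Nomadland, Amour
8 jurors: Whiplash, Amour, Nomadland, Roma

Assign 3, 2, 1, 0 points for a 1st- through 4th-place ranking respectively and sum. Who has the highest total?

Whiplash

Roma: 7·3 + 6·0 + 5·3 + 8·0 = 36
Nomadland: 7·1 + 6·3 + 5·1 + 8·1 = 38
Amour: 7·2 + 6·1 + 5·0 + 8·2 = 36
Whiplash: 7·0 + 6·2 + 5·2 + 8·3 = 46
Whiplash has the highest Borda score (46).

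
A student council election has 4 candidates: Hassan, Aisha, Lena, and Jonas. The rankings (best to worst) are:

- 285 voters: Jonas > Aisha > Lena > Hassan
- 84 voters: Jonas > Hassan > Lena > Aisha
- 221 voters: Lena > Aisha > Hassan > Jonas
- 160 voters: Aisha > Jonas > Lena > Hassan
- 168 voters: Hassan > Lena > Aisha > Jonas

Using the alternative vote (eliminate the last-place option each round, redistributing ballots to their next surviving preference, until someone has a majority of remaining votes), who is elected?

Round 1: Hassan 168, Aisha 160, Lena 221, Jonas 369. Eliminate Aisha.
Round 2: Hassan 168, Lena 221, Jonas 529. Jonas has a majority.

Jonas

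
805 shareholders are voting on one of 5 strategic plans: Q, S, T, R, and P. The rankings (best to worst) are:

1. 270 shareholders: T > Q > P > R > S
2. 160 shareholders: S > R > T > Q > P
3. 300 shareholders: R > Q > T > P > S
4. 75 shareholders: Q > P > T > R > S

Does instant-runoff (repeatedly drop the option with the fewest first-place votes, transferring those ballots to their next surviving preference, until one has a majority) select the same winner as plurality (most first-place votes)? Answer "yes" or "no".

Instant-runoff — R1 Q 75, S 160, T 270, R 300, P 0 (P out); R2 Q 75, S 160, T 270, R 300 (Q out); R3 S 160, T 345, R 300 (S out); R4 T 345, R 460 (R winner). Winner: R.
Plurality — first-place votes: Q 75, S 160, T 270, R 300, P 0. Winner: R.
The two methods agree.

yes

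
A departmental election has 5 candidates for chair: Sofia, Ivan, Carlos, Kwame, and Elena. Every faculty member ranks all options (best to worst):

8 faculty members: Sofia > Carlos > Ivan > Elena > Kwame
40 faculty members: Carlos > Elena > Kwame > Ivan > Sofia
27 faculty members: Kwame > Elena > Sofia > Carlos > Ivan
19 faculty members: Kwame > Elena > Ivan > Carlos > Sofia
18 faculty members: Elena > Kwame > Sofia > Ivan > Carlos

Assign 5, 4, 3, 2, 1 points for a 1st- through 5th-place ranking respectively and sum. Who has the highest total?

Sofia: 8·5 + 40·1 + 27·3 + 19·1 + 18·3 = 234
Ivan: 8·3 + 40·2 + 27·1 + 19·3 + 18·2 = 224
Carlos: 8·4 + 40·5 + 27·2 + 19·2 + 18·1 = 342
Kwame: 8·1 + 40·3 + 27·5 + 19·5 + 18·4 = 430
Elena: 8·2 + 40·4 + 27·4 + 19·4 + 18·5 = 450
Elena has the highest Borda score (450).

Elena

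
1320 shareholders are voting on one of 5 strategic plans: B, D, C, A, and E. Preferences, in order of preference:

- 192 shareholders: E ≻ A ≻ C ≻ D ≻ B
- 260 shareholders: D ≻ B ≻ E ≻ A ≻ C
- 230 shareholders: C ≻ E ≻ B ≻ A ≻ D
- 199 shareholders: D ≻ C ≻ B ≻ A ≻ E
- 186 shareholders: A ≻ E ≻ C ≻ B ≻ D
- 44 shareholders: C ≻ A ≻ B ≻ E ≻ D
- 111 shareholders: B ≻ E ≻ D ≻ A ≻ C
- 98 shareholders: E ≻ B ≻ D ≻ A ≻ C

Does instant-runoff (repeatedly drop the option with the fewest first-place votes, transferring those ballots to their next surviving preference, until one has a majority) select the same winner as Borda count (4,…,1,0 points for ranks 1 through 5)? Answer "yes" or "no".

Instant-runoff — R1 B 111, D 459, C 274, A 186, E 290 (B out); R2 D 459, C 274, A 186, E 401 (A out); R3 D 459, C 274, E 587 (C out); R4 D 459, E 861 (E winner). Winner: E.
Borda — scores: B 2650, D 2446, C 2449, A 2350, E 3305. Winner: E.
The two methods agree.

yes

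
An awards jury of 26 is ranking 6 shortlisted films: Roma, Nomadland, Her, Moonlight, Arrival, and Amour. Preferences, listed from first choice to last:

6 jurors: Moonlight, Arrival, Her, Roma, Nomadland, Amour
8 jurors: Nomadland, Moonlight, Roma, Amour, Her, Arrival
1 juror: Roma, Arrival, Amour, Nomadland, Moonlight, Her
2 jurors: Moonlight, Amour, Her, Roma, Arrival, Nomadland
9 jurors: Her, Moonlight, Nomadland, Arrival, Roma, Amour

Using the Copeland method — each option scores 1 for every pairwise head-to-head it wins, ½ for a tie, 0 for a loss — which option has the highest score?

Moonlight

Roma: beats Amour; loses to Nomadland, Her, Moonlight, and Arrival → score 1.
Nomadland: beats Roma, Arrival, and Amour; loses to Her and Moonlight → score 3.
Her: beats Roma, Nomadland, Arrival, and Amour; loses to Moonlight → score 4.
Moonlight: beats Roma, Nomadland, Her, Arrival, and Amour → score 5.
Arrival: beats Roma and Amour; loses to Nomadland, Her, and Moonlight → score 2.
Amour: loses to Roma, Nomadland, Her, Moonlight, and Arrival → score 0.
Moonlight has the best pairwise record.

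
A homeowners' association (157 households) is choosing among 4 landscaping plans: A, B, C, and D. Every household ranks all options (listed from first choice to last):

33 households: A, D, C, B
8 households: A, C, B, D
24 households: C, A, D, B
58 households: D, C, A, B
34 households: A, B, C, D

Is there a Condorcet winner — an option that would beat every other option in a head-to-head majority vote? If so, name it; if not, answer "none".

Checking pairwise contests:
C beats A 82–75.
A beats B 157–0.
D beats C 91–66.
A beats D 99–58.
Every option loses at least one head-to-head, so there is no Condorcet winner.

none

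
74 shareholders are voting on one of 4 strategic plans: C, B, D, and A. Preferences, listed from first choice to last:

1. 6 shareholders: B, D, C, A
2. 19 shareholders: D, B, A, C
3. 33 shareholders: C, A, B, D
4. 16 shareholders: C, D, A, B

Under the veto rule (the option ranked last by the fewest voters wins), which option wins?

A

Last-place votes: C 19, B 16, D 33, A 6.
A is ranked last by the fewest voters, so A wins.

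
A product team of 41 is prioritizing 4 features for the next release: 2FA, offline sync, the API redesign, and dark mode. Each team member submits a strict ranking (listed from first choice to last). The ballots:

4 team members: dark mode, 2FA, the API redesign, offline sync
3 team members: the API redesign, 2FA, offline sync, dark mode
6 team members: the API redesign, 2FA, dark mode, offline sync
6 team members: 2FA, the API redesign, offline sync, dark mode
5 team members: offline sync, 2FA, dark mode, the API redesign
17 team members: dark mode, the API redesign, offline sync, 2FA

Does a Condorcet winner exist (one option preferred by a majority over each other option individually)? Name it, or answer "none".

dark mode vs 2FA: 21–20 for dark mode.
dark mode vs offline sync: 27–14 for dark mode.
dark mode vs the API redesign: 26–15 for dark mode.
dark mode beats every other option head-to-head.

dark mode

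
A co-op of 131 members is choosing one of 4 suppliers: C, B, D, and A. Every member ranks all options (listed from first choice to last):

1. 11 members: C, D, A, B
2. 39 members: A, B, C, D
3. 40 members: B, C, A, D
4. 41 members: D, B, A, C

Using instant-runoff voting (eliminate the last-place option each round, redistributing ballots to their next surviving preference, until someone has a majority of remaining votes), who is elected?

B

Round 1: C 11, B 40, D 41, A 39. Eliminate C.
Round 2: B 40, D 52, A 39. Eliminate A.
Round 3: B 79, D 52. B has a majority.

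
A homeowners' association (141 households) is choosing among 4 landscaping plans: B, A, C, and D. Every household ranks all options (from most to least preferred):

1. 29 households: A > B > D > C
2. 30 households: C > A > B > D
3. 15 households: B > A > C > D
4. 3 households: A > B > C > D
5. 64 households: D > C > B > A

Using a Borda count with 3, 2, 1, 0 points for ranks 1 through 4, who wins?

B: 29·2 + 30·1 + 15·3 + 3·2 + 64·1 = 203
A: 29·3 + 30·2 + 15·2 + 3·3 + 64·0 = 186
C: 29·0 + 30·3 + 15·1 + 3·1 + 64·2 = 236
D: 29·1 + 30·0 + 15·0 + 3·0 + 64·3 = 221
C has the highest Borda score (236).

C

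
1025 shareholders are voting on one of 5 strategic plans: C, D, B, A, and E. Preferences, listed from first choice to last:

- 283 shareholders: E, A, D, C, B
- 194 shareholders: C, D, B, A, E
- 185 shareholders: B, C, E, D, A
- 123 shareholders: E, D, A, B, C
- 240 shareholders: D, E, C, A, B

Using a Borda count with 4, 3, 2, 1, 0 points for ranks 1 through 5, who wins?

E

C: 283·1 + 194·4 + 185·3 + 123·0 + 240·2 = 2094
D: 283·2 + 194·3 + 185·1 + 123·3 + 240·4 = 2662
B: 283·0 + 194·2 + 185·4 + 123·1 + 240·0 = 1251
A: 283·3 + 194·1 + 185·0 + 123·2 + 240·1 = 1529
E: 283·4 + 194·0 + 185·2 + 123·4 + 240·3 = 2714
E has the highest Borda score (2714).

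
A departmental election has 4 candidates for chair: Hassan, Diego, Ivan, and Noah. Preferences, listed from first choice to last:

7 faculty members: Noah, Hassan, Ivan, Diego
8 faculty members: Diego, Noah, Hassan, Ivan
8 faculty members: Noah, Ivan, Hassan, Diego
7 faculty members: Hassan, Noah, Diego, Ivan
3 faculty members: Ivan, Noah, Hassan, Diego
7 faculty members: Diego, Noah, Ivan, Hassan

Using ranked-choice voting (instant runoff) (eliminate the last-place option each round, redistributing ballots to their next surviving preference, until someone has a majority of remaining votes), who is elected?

Round 1: Hassan 7, Diego 15, Ivan 3, Noah 15. Eliminate Ivan.
Round 2: Hassan 7, Diego 15, Noah 18. Eliminate Hassan.
Round 3: Diego 15, Noah 25. Noah has a majority.

Noah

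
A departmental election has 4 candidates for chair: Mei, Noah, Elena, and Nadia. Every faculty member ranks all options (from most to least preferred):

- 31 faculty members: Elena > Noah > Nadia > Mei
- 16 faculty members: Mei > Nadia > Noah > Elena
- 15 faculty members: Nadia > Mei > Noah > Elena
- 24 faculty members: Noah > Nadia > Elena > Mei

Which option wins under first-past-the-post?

First-place votes: Mei 16, Noah 24, Elena 31, Nadia 15.
Elena has the most first-place votes.

Elena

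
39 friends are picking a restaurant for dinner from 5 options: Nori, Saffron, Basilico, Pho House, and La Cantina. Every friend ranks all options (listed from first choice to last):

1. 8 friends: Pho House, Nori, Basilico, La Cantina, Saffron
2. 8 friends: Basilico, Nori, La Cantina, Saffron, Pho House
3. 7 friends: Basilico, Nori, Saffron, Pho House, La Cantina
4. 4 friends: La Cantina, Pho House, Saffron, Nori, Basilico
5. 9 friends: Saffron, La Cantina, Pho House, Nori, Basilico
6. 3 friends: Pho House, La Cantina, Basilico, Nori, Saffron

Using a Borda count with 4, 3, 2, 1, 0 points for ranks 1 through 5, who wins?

Nori

Nori: 8·3 + 8·3 + 7·3 + 4·1 + 9·1 + 3·1 = 85
Saffron: 8·0 + 8·1 + 7·2 + 4·2 + 9·4 + 3·0 = 66
Basilico: 8·2 + 8·4 + 7·4 + 4·0 + 9·0 + 3·2 = 82
Pho House: 8·4 + 8·0 + 7·1 + 4·3 + 9·2 + 3·4 = 81
La Cantina: 8·1 + 8·2 + 7·0 + 4·4 + 9·3 + 3·3 = 76
Nori has the highest Borda score (85).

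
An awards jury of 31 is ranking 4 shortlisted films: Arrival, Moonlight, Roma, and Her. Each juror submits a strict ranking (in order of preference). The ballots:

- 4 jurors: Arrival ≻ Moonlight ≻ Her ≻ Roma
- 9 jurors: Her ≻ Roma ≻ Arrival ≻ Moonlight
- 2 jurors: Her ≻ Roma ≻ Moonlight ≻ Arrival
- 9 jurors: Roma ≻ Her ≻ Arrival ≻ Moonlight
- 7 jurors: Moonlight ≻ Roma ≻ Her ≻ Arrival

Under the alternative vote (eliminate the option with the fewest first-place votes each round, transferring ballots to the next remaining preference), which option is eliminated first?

Arrival

Round 1: Arrival 4, Moonlight 7, Roma 9, Her 11. Eliminate Arrival.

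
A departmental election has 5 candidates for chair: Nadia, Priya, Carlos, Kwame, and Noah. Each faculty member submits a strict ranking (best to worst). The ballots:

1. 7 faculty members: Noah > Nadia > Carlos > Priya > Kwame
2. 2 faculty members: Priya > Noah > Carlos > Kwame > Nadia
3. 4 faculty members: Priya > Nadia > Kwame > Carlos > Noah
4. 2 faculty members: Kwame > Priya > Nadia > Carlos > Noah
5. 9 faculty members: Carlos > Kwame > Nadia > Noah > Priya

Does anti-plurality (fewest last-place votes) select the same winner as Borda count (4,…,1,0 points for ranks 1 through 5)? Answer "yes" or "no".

yes

Anti-plurality — last-place votes: Nadia 2, Priya 9, Carlos 0, Kwame 7, Noah 6. Winner: Carlos.
Borda — scores: Nadia 55, Priya 37, Carlos 60, Kwame 45, Noah 43. Winner: Carlos.
The two methods agree.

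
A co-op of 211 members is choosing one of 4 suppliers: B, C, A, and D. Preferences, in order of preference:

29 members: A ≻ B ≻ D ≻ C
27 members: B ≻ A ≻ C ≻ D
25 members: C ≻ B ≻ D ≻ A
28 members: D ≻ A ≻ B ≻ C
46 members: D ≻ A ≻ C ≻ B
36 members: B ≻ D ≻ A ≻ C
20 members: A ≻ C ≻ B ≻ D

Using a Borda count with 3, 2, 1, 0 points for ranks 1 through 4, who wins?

B: 29·2 + 27·3 + 25·2 + 28·1 + 46·0 + 36·3 + 20·1 = 345
C: 29·0 + 27·1 + 25·3 + 28·0 + 46·1 + 36·0 + 20·2 = 188
A: 29·3 + 27·2 + 25·0 + 28·2 + 46·2 + 36·1 + 20·3 = 385
D: 29·1 + 27·0 + 25·1 + 28·3 + 46·3 + 36·2 + 20·0 = 348
A has the highest Borda score (385).

A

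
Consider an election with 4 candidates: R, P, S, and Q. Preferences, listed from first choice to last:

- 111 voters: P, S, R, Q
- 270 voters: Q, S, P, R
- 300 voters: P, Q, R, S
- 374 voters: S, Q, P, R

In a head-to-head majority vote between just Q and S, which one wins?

Q

Voters preferring Q to S: 570; preferring S to Q: 485.
Q wins the head-to-head.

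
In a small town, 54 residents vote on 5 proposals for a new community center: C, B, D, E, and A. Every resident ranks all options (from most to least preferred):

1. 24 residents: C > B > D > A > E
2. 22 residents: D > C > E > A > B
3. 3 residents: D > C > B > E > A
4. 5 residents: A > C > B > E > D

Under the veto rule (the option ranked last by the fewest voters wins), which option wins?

Last-place votes: C 0, B 22, D 5, E 24, A 3.
C is ranked last by the fewest voters, so C wins.

C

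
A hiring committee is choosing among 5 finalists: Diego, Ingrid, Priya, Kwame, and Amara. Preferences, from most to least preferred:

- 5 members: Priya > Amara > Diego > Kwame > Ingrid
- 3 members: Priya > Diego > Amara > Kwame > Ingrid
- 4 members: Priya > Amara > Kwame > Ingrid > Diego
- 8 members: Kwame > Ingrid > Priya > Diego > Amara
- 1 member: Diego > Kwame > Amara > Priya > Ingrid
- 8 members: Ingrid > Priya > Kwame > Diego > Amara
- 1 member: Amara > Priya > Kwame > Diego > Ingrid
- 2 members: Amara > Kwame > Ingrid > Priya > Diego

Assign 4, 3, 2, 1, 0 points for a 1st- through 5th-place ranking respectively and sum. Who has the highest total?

Diego: 5·2 + 3·3 + 4·0 + 8·1 + 1·4 + 8·1 + 1·1 + 2·0 = 40
Ingrid: 5·0 + 3·0 + 4·1 + 8·3 + 1·0 + 8·4 + 1·0 + 2·2 = 64
Priya: 5·4 + 3·4 + 4·4 + 8·2 + 1·1 + 8·3 + 1·3 + 2·1 = 94
Kwame: 5·1 + 3·1 + 4·2 + 8·4 + 1·3 + 8·2 + 1·2 + 2·3 = 75
Amara: 5·3 + 3·2 + 4·3 + 8·0 + 1·2 + 8·0 + 1·4 + 2·4 = 47
Priya has the highest Borda score (94).

Priya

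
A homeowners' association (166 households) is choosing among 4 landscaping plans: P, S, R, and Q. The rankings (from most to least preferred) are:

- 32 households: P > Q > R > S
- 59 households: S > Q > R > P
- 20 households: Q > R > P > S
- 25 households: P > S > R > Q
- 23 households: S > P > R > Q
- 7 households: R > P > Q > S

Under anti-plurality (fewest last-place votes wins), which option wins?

Last-place votes: P 59, S 59, R 0, Q 48.
R is ranked last by the fewest voters, so R wins.

R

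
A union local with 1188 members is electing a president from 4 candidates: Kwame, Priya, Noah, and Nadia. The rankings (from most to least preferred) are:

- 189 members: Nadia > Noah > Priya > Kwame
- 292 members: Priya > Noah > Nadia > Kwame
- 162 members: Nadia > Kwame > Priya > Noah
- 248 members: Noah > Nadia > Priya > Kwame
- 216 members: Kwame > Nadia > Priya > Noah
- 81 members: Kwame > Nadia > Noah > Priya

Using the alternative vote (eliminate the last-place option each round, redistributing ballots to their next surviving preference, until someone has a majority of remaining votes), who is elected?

Nadia

Round 1: Kwame 297, Priya 292, Noah 248, Nadia 351. Eliminate Noah.
Round 2: Kwame 297, Priya 292, Nadia 599. Nadia has a majority.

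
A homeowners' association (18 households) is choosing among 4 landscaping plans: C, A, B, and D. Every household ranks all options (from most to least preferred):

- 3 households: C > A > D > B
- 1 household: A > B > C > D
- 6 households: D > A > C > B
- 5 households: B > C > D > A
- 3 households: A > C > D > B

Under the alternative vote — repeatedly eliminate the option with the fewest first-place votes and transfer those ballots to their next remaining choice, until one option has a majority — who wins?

D

Round 1: C 3, A 4, B 5, D 6. Eliminate C.
Round 2: A 7, B 5, D 6. Eliminate B.
Round 3: A 7, D 11. D has a majority.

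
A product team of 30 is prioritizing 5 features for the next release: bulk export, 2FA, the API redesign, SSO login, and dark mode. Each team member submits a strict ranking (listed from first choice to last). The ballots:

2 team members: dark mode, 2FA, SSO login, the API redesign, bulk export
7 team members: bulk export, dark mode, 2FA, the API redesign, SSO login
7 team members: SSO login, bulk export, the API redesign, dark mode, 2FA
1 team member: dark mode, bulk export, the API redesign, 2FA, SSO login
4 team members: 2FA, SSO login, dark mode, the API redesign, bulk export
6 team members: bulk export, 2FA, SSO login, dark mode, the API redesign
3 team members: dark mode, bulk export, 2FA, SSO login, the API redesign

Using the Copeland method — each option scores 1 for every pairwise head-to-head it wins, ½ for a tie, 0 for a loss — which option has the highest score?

bulk export

bulk export: beats 2FA, the API redesign, SSO login, and dark mode → score 4.
2FA: beats the API redesign and SSO login; loses to bulk export and dark mode → score 2.
the API redesign: loses to bulk export, 2FA, SSO login, and dark mode → score 0.
SSO login: beats the API redesign and dark mode; loses to bulk export and 2FA → score 2.
dark mode: beats 2FA and the API redesign; loses to bulk export and SSO login → score 2.
bulk export has the best pairwise record.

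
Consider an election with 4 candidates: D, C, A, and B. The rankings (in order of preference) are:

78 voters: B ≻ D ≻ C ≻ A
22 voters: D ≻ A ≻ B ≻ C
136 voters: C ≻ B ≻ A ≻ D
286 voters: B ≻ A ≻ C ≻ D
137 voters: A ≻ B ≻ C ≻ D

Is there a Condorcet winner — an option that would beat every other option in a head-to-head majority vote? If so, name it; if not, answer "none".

B vs D: 637–22 for B.
B vs C: 523–136 for B.
B vs A: 500–159 for B.
B beats every other option head-to-head.

B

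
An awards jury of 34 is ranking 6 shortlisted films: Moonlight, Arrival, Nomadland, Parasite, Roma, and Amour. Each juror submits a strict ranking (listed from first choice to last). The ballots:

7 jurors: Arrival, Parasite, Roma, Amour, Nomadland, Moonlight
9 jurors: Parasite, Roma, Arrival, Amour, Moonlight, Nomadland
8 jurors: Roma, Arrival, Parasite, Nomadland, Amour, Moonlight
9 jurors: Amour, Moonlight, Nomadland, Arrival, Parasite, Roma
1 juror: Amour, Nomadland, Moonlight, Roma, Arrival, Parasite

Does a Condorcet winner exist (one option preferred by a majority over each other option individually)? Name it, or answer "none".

Checking pairwise contests:
Arrival beats Moonlight 24–10.
Roma beats Arrival 18–16.
Moonlight beats Nomadland 18–16.
Arrival beats Parasite 25–9.
Parasite beats Roma 25–9.
Arrival beats Amour 24–10.
Every option loses at least one head-to-head, so there is no Condorcet winner.

none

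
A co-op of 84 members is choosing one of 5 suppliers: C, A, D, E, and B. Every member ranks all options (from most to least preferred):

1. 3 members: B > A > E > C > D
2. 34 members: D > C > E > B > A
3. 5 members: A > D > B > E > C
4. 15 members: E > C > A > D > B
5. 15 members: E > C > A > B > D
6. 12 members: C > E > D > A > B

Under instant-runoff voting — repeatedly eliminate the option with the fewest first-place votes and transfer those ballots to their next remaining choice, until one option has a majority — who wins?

E

Round 1: C 12, A 5, D 34, E 30, B 3. Eliminate B.
Round 2: C 12, A 8, D 34, E 30. Eliminate A.
Round 3: C 12, D 39, E 33. Eliminate C.
Round 4: D 39, E 45. E has a majority.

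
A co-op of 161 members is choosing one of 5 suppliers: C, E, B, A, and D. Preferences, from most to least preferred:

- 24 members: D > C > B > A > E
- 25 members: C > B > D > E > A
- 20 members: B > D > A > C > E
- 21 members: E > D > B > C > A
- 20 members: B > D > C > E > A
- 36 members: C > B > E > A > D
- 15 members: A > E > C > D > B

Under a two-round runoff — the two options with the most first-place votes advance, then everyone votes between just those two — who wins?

Round 1 first-place votes: C 61, E 21, B 40, A 15, D 24.
C and B advance.
Runoff: C is preferred to B by 100 voters; B by 61.
C wins the runoff.

C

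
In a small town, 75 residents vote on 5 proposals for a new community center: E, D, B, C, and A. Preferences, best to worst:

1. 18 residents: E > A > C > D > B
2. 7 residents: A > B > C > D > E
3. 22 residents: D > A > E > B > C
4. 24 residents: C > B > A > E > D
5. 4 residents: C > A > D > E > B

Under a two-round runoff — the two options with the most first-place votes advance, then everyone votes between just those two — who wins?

C

Round 1 first-place votes: E 18, D 22, B 0, C 28, A 7.
C and D advance.
Runoff: C is preferred to D by 53 voters; D by 22.
C wins the runoff.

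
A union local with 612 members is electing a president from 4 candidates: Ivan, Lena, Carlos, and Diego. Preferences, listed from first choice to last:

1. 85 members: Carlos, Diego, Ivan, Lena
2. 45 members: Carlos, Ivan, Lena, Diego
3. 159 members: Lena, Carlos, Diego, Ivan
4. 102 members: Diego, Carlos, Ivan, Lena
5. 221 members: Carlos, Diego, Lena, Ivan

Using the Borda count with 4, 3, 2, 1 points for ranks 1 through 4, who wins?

Ivan: 85·2 + 45·3 + 159·1 + 102·2 + 221·1 = 889
Lena: 85·1 + 45·2 + 159·4 + 102·1 + 221·2 = 1355
Carlos: 85·4 + 45·4 + 159·3 + 102·3 + 221·4 = 2187
Diego: 85·3 + 45·1 + 159·2 + 102·4 + 221·3 = 1689
Carlos has the highest Borda score (2187).

Carlos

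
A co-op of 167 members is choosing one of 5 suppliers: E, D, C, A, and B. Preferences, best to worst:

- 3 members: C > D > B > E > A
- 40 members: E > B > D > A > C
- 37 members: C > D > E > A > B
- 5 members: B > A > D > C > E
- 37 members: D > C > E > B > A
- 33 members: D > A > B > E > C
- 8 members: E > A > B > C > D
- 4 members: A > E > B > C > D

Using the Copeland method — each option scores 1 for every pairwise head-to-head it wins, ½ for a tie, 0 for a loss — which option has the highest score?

E: beats C, A, and B; loses to D → score 3.
D: beats E, C, A, and B → score 4.
C: loses to E, D, A, and B → score 0.
A: beats C; loses to E, D, and B → score 1.
B: beats C and A; loses to E and D → score 2.
D has the best pairwise record.

D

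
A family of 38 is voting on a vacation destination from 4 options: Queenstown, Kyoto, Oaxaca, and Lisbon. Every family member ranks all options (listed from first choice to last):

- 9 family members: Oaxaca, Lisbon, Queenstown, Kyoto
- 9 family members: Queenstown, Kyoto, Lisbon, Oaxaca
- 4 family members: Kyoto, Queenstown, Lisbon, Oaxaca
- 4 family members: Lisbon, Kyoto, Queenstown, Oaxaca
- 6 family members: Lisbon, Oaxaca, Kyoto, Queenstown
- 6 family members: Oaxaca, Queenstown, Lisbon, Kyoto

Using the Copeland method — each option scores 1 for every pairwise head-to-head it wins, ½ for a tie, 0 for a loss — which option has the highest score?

Queenstown: beats Kyoto; ties Lisbon; loses to Oaxaca → score 1.5.
Kyoto: loses to Queenstown, Oaxaca, and Lisbon → score 0.
Oaxaca: beats Queenstown and Kyoto; loses to Lisbon → score 2.
Lisbon: beats Kyoto and Oaxaca; ties Queenstown → score 2.5.
Lisbon has the best pairwise record.

Lisbon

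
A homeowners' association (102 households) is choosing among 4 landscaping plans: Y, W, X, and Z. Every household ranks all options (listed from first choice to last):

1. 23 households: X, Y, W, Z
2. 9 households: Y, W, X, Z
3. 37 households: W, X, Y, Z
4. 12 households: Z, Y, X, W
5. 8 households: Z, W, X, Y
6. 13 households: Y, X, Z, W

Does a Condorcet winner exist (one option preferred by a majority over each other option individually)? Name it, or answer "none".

Checking pairwise contests:
X beats Y 68–34.
Y beats W 57–45.
W beats X 54–48.
Y beats Z 82–20.
Every option loses at least one head-to-head, so there is no Condorcet winner.

none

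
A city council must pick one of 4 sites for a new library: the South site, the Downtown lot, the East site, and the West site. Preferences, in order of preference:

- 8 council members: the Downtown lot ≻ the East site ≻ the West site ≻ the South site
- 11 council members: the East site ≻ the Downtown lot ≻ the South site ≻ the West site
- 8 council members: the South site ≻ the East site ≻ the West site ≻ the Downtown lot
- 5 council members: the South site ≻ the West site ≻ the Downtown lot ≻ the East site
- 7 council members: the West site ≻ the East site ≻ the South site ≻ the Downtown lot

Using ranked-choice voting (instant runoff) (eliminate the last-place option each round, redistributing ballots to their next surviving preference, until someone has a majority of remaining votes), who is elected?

Round 1: the South site 13, the Downtown lot 8, the East site 11, the West site 7. Eliminate the West site.
Round 2: the South site 13, the Downtown lot 8, the East site 18. Eliminate the Downtown lot.
Round 3: the South site 13, the East site 26. The East site has a majority.

the East site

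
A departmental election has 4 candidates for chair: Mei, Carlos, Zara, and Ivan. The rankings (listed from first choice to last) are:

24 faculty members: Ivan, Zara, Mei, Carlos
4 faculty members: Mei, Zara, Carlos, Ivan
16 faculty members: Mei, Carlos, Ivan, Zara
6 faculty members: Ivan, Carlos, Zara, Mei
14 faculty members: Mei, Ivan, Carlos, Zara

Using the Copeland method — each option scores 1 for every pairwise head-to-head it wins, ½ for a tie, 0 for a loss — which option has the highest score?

Mei: beats Carlos, Zara, and Ivan → score 3.
Carlos: beats Zara; loses to Mei and Ivan → score 1.
Zara: loses to Mei, Carlos, and Ivan → score 0.
Ivan: beats Carlos and Zara; loses to Mei → score 2.
Mei has the best pairwise record.

Mei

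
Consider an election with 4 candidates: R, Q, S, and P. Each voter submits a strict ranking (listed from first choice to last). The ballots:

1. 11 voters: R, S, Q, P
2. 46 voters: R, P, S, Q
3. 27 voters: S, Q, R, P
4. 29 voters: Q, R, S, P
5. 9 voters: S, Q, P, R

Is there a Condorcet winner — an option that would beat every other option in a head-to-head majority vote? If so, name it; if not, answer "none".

Checking pairwise contests:
Q beats R 65–57.
S beats Q 93–29.
R beats S 86–36.
R beats P 113–9.
Every option loses at least one head-to-head, so there is no Condorcet winner.

none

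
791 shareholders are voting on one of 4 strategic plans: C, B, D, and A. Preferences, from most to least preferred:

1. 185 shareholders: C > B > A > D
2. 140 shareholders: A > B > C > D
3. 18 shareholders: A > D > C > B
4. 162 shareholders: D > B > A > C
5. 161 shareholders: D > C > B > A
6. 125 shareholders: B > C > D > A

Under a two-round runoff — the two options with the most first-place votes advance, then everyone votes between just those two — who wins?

Round 1 first-place votes: C 185, B 125, D 323, A 158.
D and C advance.
Runoff: D is preferred to C by 341 voters; C by 450.
C wins the runoff.

C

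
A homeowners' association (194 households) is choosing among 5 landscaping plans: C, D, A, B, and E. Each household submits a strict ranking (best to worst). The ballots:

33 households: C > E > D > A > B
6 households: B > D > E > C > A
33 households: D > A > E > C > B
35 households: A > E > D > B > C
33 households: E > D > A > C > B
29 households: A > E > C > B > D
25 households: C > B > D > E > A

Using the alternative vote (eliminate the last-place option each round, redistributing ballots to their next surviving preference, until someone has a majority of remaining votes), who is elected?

D

Round 1: C 58, D 33, A 64, B 6, E 33. Eliminate B.
Round 2: C 58, D 39, A 64, E 33. Eliminate E.
Round 3: C 58, D 72, A 64. Eliminate C.
Round 4: D 130, A 64. D has a majority.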